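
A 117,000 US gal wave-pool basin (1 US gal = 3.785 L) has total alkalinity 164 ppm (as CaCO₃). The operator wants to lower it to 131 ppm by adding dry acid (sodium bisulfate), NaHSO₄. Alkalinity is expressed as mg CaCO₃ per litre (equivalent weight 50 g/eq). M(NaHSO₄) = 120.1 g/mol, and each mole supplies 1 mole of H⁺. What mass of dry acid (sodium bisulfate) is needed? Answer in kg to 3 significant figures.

Volume: 117,000 US gal × 3.785 L/gal = 442,845 L.
Alkalinity to neutralize: (164 − 131) = 33 mg/L as CaCO₃ × 442,845 L = 14,610 g as CaCO₃.
Equivalents of H⁺ required: 14,610 ÷ 50 g/eq = 292.3 eq = 292.3 mol NaHSO₄.
Mass of NaHSO₄: 292.3 × 120.1 = 35,100 g.

35.1 kg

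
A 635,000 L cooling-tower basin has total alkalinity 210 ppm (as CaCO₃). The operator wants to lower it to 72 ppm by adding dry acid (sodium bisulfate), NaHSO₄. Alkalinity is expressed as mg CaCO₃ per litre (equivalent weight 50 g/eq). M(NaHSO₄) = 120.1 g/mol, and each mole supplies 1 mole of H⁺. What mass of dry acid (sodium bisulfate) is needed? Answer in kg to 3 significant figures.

Alkalinity to neutralize: (210 − 72) = 138 mg/L as CaCO₃ × 635,000 L = 87,630 g as CaCO₃.
Equivalents of H⁺ required: 87,630 ÷ 50 g/eq = 1753 eq = 1753 mol NaHSO₄.
Mass of NaHSO₄: 1753 × 120.1 = 210,500 g.

210 kg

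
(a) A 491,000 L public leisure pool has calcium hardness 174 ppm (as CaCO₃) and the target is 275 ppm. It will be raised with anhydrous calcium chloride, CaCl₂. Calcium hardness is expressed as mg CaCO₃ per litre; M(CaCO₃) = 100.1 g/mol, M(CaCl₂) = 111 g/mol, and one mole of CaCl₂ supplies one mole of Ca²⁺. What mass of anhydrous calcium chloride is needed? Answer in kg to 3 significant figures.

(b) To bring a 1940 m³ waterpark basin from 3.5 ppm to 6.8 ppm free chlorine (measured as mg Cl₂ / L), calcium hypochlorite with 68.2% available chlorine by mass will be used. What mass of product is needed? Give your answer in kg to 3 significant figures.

(a) Hardness to add: (275 − 174) = 101 mg/L as CaCO₃ × 491,000 L = 49,590 g as CaCO₃.
(a) Moles of Ca²⁺ (1 mol Ca²⁺ ≡ 1 mol CaCO₃): 49,590 / 100.1 g/mol = 495.4 mol.
(a) Mass of CaCl₂: 495.4 × 111 = 54,990 g.

(b) Volume: 1940 m³ = 1,940,000 L.
(b) Chlorine deficit: 6.8 − 3.5 = 3.3 ppm = 3.3 mg/L as Cl₂.
(b) Cl₂ equivalent needed: 3.3 mg/L × 1,940,000 L = 6,402,000 mg = 6402 g.
(b) Product at 68.2% available chlorine: 6402 / 0.682 = 9387 g.

(a) 55.0 kg; (b) 9.39 kg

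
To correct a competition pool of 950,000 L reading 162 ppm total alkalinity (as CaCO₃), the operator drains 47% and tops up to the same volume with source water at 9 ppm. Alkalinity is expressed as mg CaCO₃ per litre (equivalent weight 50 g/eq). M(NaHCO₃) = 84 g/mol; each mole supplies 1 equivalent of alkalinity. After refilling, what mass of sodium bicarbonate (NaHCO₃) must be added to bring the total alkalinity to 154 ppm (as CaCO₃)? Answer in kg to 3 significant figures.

102 kg

After draining 47% and refilling: 162 × 0.53 + 9 × 0.47 = 90.09 ppm.
Deficit to target: 154 − 90.09 = 63.91 mg/L.
As CaCO₃: 63.91 mg/L × 950,000 L = 60,710 g; ÷ 50 g/eq ÷ 1 = 1214 mol NaHCO₃.
Mass: 1214 × 84 = 102,000 g.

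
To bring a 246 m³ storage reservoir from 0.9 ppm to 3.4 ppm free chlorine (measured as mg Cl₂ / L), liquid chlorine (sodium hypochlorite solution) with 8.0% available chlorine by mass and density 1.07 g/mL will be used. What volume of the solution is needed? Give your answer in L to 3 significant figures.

7.18 L

Volume: 246 m³ = 246,000 L.
Chlorine deficit: 3.4 − 0.9 = 2.5 ppm = 2.5 mg/L as Cl₂.
Cl₂ equivalent needed: 2.5 mg/L × 246,000 L = 615,000 mg = 615 g.
Product at 8.0% available chlorine: 615 / 0.08 = 7688 g.
Volume at density 1.07 g/mL: 7688 g ÷ 1.07 g/mL = 7185 mL.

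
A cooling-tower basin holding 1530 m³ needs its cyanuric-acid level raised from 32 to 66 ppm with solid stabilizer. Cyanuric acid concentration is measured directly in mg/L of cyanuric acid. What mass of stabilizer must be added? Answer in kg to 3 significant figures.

52.0 kg

Volume: 1530 m³ = 1,530,000 L.
CYA to add: (66 − 32) = 34 mg/L × 1,530,000 L = 52,020 g cyanuric acid.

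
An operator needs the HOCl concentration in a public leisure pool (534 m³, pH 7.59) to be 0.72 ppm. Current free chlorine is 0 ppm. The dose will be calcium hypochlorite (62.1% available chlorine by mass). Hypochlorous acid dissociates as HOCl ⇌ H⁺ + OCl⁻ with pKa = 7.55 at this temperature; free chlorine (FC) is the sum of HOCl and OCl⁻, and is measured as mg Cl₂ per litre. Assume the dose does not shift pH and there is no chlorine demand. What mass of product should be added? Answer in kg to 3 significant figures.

Volume: 534 m³ = 534,000 L.
[OCl⁻]/[HOCl] = 10^(pH − pKa) = 10^(7.59 − 7.55) = 1.096; fraction as HOCl = 1/(1 + 1.096) = 0.477.
Free chlorine required for 0.72 ppm HOCl: 0.72 / 0.477 = 1.509 ppm.
FC to add: 1.509 − 0 = 1.509 mg/L as Cl₂.
Cl₂ equivalent: 1.509 mg/L × 534,000 L = 806.1 g.
Product at 62.1% available Cl: 806.1 / 0.621 = 1298 g.

1.30 kg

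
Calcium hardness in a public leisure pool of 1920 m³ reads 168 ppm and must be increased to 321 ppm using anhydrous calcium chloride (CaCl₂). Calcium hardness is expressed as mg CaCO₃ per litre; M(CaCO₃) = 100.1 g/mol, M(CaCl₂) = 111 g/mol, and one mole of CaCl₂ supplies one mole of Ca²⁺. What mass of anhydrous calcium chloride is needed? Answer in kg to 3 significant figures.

326 kg

Volume: 1920 m³ = 1,920,000 L.
Hardness to add: (321 − 168) = 153 mg/L as CaCO₃ × 1,920,000 L = 293,800 g as CaCO₃.
Moles of Ca²⁺ (1 mol Ca²⁺ ≡ 1 mol CaCO₃): 293,800 / 100.1 g/mol = 2935 mol.
Mass of CaCl₂: 2935 × 111 = 325,700 g.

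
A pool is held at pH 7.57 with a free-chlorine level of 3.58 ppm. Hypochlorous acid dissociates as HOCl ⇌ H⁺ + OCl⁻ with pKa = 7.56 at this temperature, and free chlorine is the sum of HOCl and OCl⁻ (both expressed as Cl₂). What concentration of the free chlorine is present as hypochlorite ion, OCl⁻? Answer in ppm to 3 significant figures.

1.81 ppm

[OCl⁻]/[HOCl] = 10^(pH − pKa) = 10^(7.57 − 7.56) = 10^0.01 = 1.023.
Fraction as HOCl = 1 / (1 + 1.023) = 0.4942.
OCl⁻ = (1 − 0.4942) × 3.58 ppm = 1.811 ppm.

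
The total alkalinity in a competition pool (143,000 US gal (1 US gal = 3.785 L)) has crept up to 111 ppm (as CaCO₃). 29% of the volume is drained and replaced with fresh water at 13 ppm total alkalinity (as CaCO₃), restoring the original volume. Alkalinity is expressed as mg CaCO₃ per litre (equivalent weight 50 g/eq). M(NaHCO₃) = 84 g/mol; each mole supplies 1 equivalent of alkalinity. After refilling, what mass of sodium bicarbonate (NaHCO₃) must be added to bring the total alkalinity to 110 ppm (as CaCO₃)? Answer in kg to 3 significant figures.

24.9 kg

Volume: 143,000 US gal × 3.785 L/gal = 541,255 L.
After draining 29% and refilling: 111 × 0.71 + 13 × 0.29 = 82.58 ppm.
Deficit to target: 110 − 82.58 = 27.42 mg/L.
As CaCO₃: 27.42 mg/L × 541,255 L = 14,840 g; ÷ 50 g/eq ÷ 1 = 296.8 mol NaHCO₃.
Mass: 296.8 × 84 = 24,930 g.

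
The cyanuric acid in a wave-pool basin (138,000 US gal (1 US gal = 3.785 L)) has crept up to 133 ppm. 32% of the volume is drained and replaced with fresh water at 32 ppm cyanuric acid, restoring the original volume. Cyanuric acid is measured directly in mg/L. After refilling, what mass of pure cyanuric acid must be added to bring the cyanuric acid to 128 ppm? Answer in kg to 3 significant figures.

Volume: 138,000 US gal × 3.785 L/gal = 522,330 L.
After draining 32% and refilling: 133 × 0.68 + 32 × 0.32 = 100.68 ppm.
Deficit to target: 128 − 100.68 = 27.32 mg/L.
Mass: 27.32 mg/L × 522,330 L = 14,270 g cyanuric acid.

14.3 kg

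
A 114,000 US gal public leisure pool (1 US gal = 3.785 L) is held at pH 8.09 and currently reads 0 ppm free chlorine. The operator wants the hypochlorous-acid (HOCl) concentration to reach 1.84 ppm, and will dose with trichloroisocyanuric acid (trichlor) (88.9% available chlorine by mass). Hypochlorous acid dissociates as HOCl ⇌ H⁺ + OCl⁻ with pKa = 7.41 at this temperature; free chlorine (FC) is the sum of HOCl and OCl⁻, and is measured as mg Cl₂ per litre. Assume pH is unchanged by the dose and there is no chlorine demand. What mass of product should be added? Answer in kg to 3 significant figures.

5.17 kg

Volume: 114,000 US gal × 3.785 L/gal = 431,490 L.
[OCl⁻]/[HOCl] = 10^(pH − pKa) = 10^(8.09 − 7.41) = 4.786; fraction as HOCl = 1/(1 + 4.786) = 0.1728.
Free chlorine required for 1.84 ppm HOCl: 1.84 / 0.1728 = 10.65 ppm.
FC to add: 10.65 − 0 = 10.65 mg/L as Cl₂.
Cl₂ equivalent: 10.65 mg/L × 431,490 L = 4594 g.
Product at 88.9% available Cl: 4594 / 0.889 = 5168 g.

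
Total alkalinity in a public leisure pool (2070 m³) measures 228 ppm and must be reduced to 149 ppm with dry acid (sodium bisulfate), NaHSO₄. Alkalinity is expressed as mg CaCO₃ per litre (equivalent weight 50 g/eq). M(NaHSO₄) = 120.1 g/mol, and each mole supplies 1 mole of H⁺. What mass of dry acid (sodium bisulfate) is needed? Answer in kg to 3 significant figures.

393 kg

Volume: 2070 m³ = 2,070,000 L.
Alkalinity to neutralize: (228 − 149) = 79 mg/L as CaCO₃ × 2,070,000 L = 163,500 g as CaCO₃.
Equivalents of H⁺ required: 163,500 ÷ 50 g/eq = 3271 eq = 3271 mol NaHSO₄.
Mass of NaHSO₄: 3271 × 120.1 = 392,800 g.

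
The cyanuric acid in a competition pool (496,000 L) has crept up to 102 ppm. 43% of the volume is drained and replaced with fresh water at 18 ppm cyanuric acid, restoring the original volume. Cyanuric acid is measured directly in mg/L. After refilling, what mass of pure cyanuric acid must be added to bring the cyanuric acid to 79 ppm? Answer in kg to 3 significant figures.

6.51 kg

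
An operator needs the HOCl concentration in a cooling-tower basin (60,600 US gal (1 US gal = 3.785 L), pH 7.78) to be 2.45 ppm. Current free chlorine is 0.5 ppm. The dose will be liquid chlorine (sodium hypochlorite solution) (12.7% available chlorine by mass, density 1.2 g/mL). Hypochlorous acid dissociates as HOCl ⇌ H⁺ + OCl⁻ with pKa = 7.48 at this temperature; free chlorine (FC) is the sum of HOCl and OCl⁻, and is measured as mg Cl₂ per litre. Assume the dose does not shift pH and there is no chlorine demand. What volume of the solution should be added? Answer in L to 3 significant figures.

Volume: 60,600 US gal × 3.785 L/gal = 229,371 L.
[OCl⁻]/[HOCl] = 10^(pH − pKa) = 10^(7.78 − 7.48) = 1.995; fraction as HOCl = 1/(1 + 1.995) = 0.3339.
Free chlorine required for 2.45 ppm HOCl: 2.45 / 0.3339 = 7.338 ppm.
FC to add: 7.338 − 0.5 = 6.838 mg/L as Cl₂.
Cl₂ equivalent: 6.838 mg/L × 229,371 L = 1569 g.
Product at 12.7% available Cl: 1569 / 0.127 = 12,350 g.
Volume: 12,350 g ÷ 1.2 g/mL = 10,290 mL.

10.3 L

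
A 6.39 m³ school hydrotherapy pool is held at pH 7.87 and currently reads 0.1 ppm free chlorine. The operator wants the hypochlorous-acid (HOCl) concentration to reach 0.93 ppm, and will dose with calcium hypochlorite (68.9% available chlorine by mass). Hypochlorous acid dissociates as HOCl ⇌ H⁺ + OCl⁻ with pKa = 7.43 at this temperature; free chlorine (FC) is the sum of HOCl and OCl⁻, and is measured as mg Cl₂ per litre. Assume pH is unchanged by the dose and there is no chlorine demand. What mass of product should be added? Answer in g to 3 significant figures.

Volume: 6.39 m³ = 6,390 L.
[OCl⁻]/[HOCl] = 10^(pH − pKa) = 10^(7.87 − 7.43) = 2.754; fraction as HOCl = 1/(1 + 2.754) = 0.2664.
Free chlorine required for 0.93 ppm HOCl: 0.93 / 0.2664 = 3.491 ppm.
FC to add: 3.491 − 0.1 = 3.391 mg/L as Cl₂.
Cl₂ equivalent: 3.391 mg/L × 6,390 L = 21.67 g.
Product at 68.9% available Cl: 21.67 / 0.689 = 31.45 g.

31.5 g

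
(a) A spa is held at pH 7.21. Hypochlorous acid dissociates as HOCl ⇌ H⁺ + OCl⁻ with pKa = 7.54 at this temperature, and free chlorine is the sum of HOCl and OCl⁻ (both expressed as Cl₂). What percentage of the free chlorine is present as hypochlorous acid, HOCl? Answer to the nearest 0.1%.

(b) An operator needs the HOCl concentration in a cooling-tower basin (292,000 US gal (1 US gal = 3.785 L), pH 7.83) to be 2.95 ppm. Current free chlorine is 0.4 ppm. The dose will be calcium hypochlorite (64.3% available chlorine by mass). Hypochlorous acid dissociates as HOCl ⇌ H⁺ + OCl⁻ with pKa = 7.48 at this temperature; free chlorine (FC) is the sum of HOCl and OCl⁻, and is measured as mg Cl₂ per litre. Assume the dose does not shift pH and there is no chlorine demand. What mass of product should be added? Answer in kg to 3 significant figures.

(a) 68.1%; (b) 15.7 kg

(a) [OCl⁻]/[HOCl] = 10^(pH − pKa) = 10^(7.21 − 7.54) = 10^-0.33 = 0.4677.
(a) Fraction as HOCl = 1 / (1 + 0.4677) = 0.6813.

(b) Volume: 292,000 US gal × 3.785 L/gal = 1,105,220 L.
(b) [OCl⁻]/[HOCl] = 10^(pH − pKa) = 10^(7.83 − 7.48) = 2.239; fraction as HOCl = 1/(1 + 2.239) = 0.3088.
(b) Free chlorine required for 2.95 ppm HOCl: 2.95 / 0.3088 = 9.554 ppm.
(b) FC to add: 9.554 − 0.4 = 9.154 mg/L as Cl₂.
(b) Cl₂ equivalent: 9.154 mg/L × 1,105,220 L = 10,120 g.
(b) Product at 64.3% available Cl: 10,120 / 0.643 = 15,730 g.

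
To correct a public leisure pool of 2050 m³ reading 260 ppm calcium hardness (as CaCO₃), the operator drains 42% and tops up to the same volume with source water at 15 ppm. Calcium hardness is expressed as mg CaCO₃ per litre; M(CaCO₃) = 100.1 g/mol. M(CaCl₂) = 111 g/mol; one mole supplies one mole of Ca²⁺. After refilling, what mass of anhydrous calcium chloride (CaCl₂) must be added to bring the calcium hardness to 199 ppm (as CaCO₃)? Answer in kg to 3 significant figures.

95.2 kg

Volume: 2050 m³ = 2,050,000 L.
After draining 42% and refilling: 260 × 0.58 + 15 × 0.42 = 157.1 ppm.
Deficit to target: 199 − 157.1 = 41.9 mg/L.
As CaCO₃: 41.9 mg/L × 2,050,000 L = 85,890 g; ÷ 100.1 = 858.1 mol Ca²⁺.
Mass: 858.1 × 111 = 95,250 g.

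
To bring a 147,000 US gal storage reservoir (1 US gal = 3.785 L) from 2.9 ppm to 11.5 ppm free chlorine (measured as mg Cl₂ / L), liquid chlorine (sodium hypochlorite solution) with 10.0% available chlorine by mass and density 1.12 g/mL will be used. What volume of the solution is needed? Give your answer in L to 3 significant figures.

Volume: 147,000 US gal × 3.785 L/gal = 556,395 L.
Chlorine deficit: 11.5 − 2.9 = 8.6 ppm = 8.6 mg/L as Cl₂.
Cl₂ equivalent needed: 8.6 mg/L × 556,395 L = 4,785,000 mg = 4785 g.
Product at 10.0% available chlorine: 4785 / 0.1 = 47,850 g.
Volume at density 1.12 g/mL: 47,850 g ÷ 1.12 g/mL = 42,720 mL.

42.7 L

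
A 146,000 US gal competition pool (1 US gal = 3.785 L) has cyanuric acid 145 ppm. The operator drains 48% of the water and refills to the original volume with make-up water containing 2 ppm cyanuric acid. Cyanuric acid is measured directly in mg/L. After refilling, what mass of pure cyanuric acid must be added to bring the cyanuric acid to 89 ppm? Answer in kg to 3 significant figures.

Volume: 146,000 US gal × 3.785 L/gal = 552,610 L.
After draining 48% and refilling: 145 × 0.52 + 2 × 0.48 = 76.36 ppm.
Deficit to target: 89 − 76.36 = 12.64 mg/L.
Mass: 12.64 mg/L × 552,610 L = 6985 g cyanuric acid.

6.98 kg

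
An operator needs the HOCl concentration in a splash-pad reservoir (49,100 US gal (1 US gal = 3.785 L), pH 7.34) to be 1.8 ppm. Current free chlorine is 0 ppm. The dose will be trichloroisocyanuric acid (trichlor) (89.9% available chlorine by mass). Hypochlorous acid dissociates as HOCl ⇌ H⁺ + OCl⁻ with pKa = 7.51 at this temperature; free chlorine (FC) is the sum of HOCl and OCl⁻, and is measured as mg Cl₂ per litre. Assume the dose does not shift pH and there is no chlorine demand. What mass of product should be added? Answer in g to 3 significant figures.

624 g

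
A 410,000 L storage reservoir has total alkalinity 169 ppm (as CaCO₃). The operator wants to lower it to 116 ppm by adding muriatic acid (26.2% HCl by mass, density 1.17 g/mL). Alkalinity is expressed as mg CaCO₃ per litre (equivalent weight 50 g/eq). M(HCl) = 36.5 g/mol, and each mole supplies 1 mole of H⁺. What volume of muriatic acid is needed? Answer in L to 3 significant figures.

51.7 L

Alkalinity to neutralize: (169 − 116) = 53 mg/L as CaCO₃ × 410,000 L = 21,730 g as CaCO₃.
Equivalents of H⁺ required: 21,730 ÷ 50 g/eq = 434.6 eq = 434.6 mol HCl.
Mass of HCl: 434.6 × 36.5 = 15,860 g.
Mass of 26.2% solution: 15,860 / 0.262 = 60,550 g.
Volume: 60,550 g ÷ 1.17 g/mL = 51,750 mL.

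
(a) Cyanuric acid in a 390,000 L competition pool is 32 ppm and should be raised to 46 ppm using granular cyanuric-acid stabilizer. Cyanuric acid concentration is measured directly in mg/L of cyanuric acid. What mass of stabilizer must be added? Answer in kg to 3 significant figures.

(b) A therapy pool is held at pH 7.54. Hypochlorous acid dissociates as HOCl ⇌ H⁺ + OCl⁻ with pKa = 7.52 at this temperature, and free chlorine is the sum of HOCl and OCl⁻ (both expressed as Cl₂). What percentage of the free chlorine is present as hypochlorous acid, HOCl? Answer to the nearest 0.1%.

(a) 5.46 kg; (b) 48.8%

(a) CYA to add: (46 − 32) = 14 mg/L × 390,000 L = 5460 g cyanuric acid.

(b) [OCl⁻]/[HOCl] = 10^(pH − pKa) = 10^(7.54 − 7.52) = 10^0.02 = 1.047.
(b) Fraction as HOCl = 1 / (1 + 1.047) = 0.4885.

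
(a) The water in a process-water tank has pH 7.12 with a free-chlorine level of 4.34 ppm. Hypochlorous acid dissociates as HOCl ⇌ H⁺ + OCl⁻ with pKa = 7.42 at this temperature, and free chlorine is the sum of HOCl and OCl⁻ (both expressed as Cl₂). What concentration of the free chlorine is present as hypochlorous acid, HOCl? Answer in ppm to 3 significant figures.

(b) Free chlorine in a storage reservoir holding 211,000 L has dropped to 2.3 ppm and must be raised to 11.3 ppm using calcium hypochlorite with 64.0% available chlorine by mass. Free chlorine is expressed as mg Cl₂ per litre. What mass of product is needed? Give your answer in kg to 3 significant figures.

(a) 2.89 ppm; (b) 2.97 kg

(a) [OCl⁻]/[HOCl] = 10^(pH − pKa) = 10^(7.12 − 7.42) = 10^-0.30 = 0.5012.
(a) Fraction as HOCl = 1 / (1 + 0.5012) = 0.6661.
(a) HOCl = 0.6661 × 4.34 ppm = 2.891 ppm.

(b) Chlorine deficit: 11.3 − 2.3 = 9 ppm = 9 mg/L as Cl₂.
(b) Cl₂ equivalent needed: 9 mg/L × 211,000 L = 1,899,000 mg = 1899 g.
(b) Product at 64.0% available chlorine: 1899 / 0.64 = 2967 g.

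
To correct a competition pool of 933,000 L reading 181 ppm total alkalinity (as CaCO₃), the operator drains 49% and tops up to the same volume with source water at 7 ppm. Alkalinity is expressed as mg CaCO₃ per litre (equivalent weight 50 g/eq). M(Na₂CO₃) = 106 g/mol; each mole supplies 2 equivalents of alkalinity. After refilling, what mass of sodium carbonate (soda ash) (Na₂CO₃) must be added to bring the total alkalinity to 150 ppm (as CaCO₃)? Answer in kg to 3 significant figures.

53.7 kg

After draining 49% and refilling: 181 × 0.51 + 7 × 0.49 = 95.74 ppm.
Deficit to target: 150 − 95.74 = 54.26 mg/L.
As CaCO₃: 54.26 mg/L × 933,000 L = 50,620 g; ÷ 50 g/eq ÷ 2 = 506.2 mol Na₂CO₃.
Mass: 506.2 × 106 = 53,660 g.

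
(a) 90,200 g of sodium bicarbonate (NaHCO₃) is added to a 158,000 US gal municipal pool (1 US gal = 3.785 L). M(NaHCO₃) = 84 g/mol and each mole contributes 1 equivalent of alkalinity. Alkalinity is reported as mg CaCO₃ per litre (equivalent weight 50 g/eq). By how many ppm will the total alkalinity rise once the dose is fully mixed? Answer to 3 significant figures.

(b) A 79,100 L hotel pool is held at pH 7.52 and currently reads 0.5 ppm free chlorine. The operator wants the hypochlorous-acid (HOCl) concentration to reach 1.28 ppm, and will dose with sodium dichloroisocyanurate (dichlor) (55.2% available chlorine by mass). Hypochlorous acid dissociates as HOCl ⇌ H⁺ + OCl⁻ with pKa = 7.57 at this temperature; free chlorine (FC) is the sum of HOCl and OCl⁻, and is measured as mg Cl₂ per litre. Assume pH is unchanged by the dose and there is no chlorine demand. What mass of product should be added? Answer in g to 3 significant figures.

(a) 89.8 ppm; (b) 275 g

(a) Volume: 158,000 US gal × 3.785 L/gal = 598,030 L.
(a) Moles of NaHCO₃: 90,200 g ÷ 84 g/mol = 1074 mol → 1074 eq of alkalinity.
(a) As CaCO₃: 1074 eq × 50 g/eq = 53,690 g.
(a) Rise: 53,690 g / 598,030 L × 1000 = 89.78 mg/L.

(b) [OCl⁻]/[HOCl] = 10^(pH − pKa) = 10^(7.52 − 7.57) = 0.8913; fraction as HOCl = 1/(1 + 0.8913) = 0.5288.
(b) Free chlorine required for 1.28 ppm HOCl: 1.28 / 0.5288 = 2.421 ppm.
(b) FC to add: 2.421 − 0.5 = 1.921 mg/L as Cl₂.
(b) Cl₂ equivalent: 1.921 mg/L × 79,100 L = 151.9 g.
(b) Product at 55.2% available Cl: 151.9 / 0.552 = 275.2 g.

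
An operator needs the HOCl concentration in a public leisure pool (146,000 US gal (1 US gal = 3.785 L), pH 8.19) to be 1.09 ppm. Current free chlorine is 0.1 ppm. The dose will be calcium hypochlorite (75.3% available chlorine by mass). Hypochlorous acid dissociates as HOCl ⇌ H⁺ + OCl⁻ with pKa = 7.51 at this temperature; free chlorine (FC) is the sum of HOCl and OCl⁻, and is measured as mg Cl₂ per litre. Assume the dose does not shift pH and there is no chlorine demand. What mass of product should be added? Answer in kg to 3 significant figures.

4.56 kg

Volume: 146,000 US gal × 3.785 L/gal = 552,610 L.
[OCl⁻]/[HOCl] = 10^(pH − pKa) = 10^(8.19 − 7.51) = 4.786; fraction as HOCl = 1/(1 + 4.786) = 0.1728.
Free chlorine required for 1.09 ppm HOCl: 1.09 / 0.1728 = 6.307 ppm.
FC to add: 6.307 − 0.1 = 6.207 mg/L as Cl₂.
Cl₂ equivalent: 6.207 mg/L × 552,610 L = 3430 g.
Product at 75.3% available Cl: 3430 / 0.753 = 4555 g.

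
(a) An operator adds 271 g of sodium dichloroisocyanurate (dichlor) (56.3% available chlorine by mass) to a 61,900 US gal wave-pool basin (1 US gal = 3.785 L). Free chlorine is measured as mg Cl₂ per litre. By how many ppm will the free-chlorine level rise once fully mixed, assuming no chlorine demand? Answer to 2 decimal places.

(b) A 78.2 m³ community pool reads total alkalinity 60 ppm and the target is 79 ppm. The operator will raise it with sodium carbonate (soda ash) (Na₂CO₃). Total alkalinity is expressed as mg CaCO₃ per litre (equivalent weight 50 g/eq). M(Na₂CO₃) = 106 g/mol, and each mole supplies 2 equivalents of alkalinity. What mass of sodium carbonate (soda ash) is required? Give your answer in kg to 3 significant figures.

(a) Volume: 61,900 US gal × 3.785 L/gal = 234,292 L.
(a) Available chlorine delivered: 271 g × 0.563 = 152.6 g as Cl₂.
(a) Concentration rise: 152.6 g / 234,292 L = 0.6512 mg/L = 0.65 ppm.

(b) Volume: 78.2 m³ = 78,200 L.
(b) Alkalinity to add: (79 − 60) = 19 mg/L as CaCO₃ × 78,200 L = 1486 g as CaCO₃.
(b) Equivalents: 1486 g ÷ 50 g/eq = 29.72 eq.
(b) Each mole of Na₂CO₃ supplies 2 eq, so 29.72 / 2 = 14.86 mol.
(b) Mass: 14.86 mol × 106 g/mol = 1575 g.

(a) 0.65 ppm; (b) 1.57 kg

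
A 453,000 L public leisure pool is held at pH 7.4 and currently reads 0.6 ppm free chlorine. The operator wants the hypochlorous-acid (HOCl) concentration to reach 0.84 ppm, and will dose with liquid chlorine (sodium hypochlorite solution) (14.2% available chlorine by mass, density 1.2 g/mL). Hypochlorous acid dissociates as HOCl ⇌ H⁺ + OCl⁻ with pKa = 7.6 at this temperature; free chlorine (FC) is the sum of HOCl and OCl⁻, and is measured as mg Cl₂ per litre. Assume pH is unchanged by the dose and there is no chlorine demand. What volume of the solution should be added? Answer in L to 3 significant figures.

2.05 L

[OCl⁻]/[HOCl] = 10^(pH − pKa) = 10^(7.4 − 7.6) = 0.631; fraction as HOCl = 1/(1 + 0.631) = 0.6131.
Free chlorine required for 0.84 ppm HOCl: 0.84 / 0.6131 = 1.37 ppm.
FC to add: 1.37 − 0.6 = 0.77 mg/L as Cl₂.
Cl₂ equivalent: 0.77 mg/L × 453,000 L = 348.8 g.
Product at 14.2% available Cl: 348.8 / 0.142 = 2456 g.
Volume: 2456 g ÷ 1.2 g/mL = 2047 mL.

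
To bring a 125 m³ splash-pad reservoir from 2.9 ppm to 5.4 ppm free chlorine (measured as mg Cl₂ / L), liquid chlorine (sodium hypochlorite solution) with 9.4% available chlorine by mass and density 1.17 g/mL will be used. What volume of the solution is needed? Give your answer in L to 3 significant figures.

Volume: 125 m³ = 125,000 L.
Chlorine deficit: 5.4 − 2.9 = 2.5 ppm = 2.5 mg/L as Cl₂.
Cl₂ equivalent needed: 2.5 mg/L × 125,000 L = 312,500 mg = 312.5 g.
Product at 9.4% available chlorine: 312.5 / 0.094 = 3324 g.
Volume at density 1.17 g/mL: 3324 g ÷ 1.17 g/mL = 2841 mL.

2.84 L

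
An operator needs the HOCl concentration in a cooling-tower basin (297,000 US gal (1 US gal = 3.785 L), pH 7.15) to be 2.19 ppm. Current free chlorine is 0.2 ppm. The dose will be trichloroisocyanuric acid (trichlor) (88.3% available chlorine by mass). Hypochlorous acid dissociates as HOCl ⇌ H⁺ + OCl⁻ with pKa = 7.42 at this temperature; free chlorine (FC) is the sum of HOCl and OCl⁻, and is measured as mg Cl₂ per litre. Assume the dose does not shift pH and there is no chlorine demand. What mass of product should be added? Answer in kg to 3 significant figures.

Volume: 297,000 US gal × 3.785 L/gal = 1,124,145 L.
[OCl⁻]/[HOCl] = 10^(pH − pKa) = 10^(7.15 − 7.42) = 0.537; fraction as HOCl = 1/(1 + 0.537) = 0.6506.
Free chlorine required for 2.19 ppm HOCl: 2.19 / 0.6506 = 3.366 ppm.
FC to add: 3.366 − 0.2 = 3.166 mg/L as Cl₂.
Cl₂ equivalent: 3.166 mg/L × 1,124,145 L = 3559 g.
Product at 88.3% available Cl: 3559 / 0.883 = 4031 g.

4.03 kg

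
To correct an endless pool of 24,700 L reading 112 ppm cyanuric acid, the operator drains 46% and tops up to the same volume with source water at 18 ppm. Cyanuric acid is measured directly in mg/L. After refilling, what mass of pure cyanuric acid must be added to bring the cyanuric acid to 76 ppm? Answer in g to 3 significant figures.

179 g

After draining 46% and refilling: 112 × 0.54 + 18 × 0.46 = 68.76 ppm.
Deficit to target: 76 − 68.76 = 7.24 mg/L.
Mass: 7.24 mg/L × 24,700 L = 178.8 g cyanuric acid.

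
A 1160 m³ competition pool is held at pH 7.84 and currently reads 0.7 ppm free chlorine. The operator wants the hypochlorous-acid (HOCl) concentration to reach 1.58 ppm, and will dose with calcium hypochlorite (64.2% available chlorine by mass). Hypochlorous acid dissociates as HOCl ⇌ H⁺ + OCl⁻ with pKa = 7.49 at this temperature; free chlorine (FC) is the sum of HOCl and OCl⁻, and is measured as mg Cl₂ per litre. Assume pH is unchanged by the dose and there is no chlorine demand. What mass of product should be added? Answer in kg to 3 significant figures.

7.98 kg

Volume: 1160 m³ = 1,160,000 L.
[OCl⁻]/[HOCl] = 10^(pH − pKa) = 10^(7.84 − 7.49) = 2.239; fraction as HOCl = 1/(1 + 2.239) = 0.3088.
Free chlorine required for 1.58 ppm HOCl: 1.58 / 0.3088 = 5.117 ppm.
FC to add: 5.117 − 0.7 = 4.417 mg/L as Cl₂.
Cl₂ equivalent: 4.417 mg/L × 1,160,000 L = 5124 g.
Product at 64.2% available Cl: 5124 / 0.642 = 7981 g.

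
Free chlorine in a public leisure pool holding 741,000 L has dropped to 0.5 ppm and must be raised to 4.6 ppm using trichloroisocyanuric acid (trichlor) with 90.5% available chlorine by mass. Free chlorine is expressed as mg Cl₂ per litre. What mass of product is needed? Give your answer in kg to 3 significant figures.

3.36 kg

Chlorine deficit: 4.6 − 0.5 = 4.1 ppm = 4.1 mg/L as Cl₂.
Cl₂ equivalent needed: 4.1 mg/L × 741,000 L = 3,038,000 mg = 3038 g.
Product at 90.5% available chlorine: 3038 / 0.905 = 3357 g.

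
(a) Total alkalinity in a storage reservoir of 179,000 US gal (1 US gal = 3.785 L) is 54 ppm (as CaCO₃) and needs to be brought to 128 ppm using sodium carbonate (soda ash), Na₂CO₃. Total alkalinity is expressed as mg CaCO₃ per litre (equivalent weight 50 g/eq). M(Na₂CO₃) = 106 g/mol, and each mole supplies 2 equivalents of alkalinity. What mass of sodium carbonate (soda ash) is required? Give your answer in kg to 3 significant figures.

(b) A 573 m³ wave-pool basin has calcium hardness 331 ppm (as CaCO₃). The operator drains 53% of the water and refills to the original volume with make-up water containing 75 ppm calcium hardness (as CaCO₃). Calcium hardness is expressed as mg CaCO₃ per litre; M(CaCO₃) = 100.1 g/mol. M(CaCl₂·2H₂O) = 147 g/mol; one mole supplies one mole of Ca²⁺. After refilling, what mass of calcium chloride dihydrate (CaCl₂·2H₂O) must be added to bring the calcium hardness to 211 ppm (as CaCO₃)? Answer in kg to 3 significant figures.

(a) Volume: 179,000 US gal × 3.785 L/gal = 677,515 L.
(a) Alkalinity to add: (128 − 54) = 74 mg/L as CaCO₃ × 677,515 L = 50,140 g as CaCO₃.
(a) Equivalents: 50,140 g ÷ 50 g/eq = 1003 eq.
(a) Each mole of Na₂CO₃ supplies 2 eq, so 1003 / 2 = 501.4 mol.
(a) Mass: 501.4 mol × 106 g/mol = 53,140 g.

(b) Volume: 573 m³ = 573,000 L.
(b) After draining 53% and refilling: 331 × 0.47 + 75 × 0.53 = 195.32 ppm.
(b) Deficit to target: 211 − 195.32 = 15.68 mg/L.
(b) As CaCO₃: 15.68 mg/L × 573,000 L = 8985 g; ÷ 100.1 = 89.76 mol Ca²⁺.
(b) Mass: 89.76 × 147 = 13,190 g.

(a) 53.1 kg; (b) 13.2 kg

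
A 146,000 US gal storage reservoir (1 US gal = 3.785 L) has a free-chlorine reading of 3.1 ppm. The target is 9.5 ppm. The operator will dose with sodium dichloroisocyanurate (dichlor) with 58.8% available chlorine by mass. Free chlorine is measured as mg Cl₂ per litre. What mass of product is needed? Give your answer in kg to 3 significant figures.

6.01 kg

Volume: 146,000 US gal × 3.785 L/gal = 552,610 L.
Chlorine deficit: 9.5 − 3.1 = 6.4 ppm = 6.4 mg/L as Cl₂.
Cl₂ equivalent needed: 6.4 mg/L × 552,610 L = 3,537,000 mg = 3537 g.
Product at 58.8% available chlorine: 3537 / 0.588 = 6015 g.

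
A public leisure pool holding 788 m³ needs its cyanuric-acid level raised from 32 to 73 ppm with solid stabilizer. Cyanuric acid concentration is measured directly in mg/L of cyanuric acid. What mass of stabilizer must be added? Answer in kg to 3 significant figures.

32.3 kg

Volume: 788 m³ = 788,000 L.
CYA to add: (73 − 32) = 41 mg/L × 788,000 L = 32,310 g cyanuric acid.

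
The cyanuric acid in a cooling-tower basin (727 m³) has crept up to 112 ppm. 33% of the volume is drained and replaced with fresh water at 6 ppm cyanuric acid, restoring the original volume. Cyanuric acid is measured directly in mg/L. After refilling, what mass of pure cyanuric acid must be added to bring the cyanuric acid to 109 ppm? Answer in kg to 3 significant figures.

23.2 kg

Volume: 727 m³ = 727,000 L.
After draining 33% and refilling: 112 × 0.67 + 6 × 0.33 = 77.02 ppm.
Deficit to target: 109 − 77.02 = 31.98 mg/L.
Mass: 31.98 mg/L × 727,000 L = 23,250 g cyanuric acid.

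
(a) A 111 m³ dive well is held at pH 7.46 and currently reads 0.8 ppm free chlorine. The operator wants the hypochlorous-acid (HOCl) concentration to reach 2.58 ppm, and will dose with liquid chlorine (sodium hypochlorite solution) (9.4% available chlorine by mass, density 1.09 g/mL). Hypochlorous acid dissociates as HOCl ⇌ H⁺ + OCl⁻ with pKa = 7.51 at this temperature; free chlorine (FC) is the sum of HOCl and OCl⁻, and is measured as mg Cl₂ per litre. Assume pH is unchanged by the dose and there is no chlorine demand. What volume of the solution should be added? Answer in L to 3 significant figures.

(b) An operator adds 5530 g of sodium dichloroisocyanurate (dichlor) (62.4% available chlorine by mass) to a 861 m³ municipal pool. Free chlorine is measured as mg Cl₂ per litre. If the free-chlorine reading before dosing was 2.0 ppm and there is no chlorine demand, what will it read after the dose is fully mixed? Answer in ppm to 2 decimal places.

(a) 4.42 L; (b) 6.01 ppm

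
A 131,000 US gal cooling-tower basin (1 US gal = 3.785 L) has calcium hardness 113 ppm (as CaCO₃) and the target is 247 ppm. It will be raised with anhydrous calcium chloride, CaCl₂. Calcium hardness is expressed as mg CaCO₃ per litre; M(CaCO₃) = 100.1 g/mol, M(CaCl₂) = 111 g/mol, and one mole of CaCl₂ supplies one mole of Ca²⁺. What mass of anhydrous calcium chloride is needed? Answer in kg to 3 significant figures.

73.7 kg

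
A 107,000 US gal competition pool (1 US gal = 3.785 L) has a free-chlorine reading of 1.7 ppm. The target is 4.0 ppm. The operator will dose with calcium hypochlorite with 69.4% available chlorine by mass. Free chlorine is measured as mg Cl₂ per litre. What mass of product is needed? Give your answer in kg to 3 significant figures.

1.34 kg

Volume: 107,000 US gal × 3.785 L/gal = 404,995 L.
Chlorine deficit: 4.0 − 1.7 = 2.3 ppm = 2.3 mg/L as Cl₂.
Cl₂ equivalent needed: 2.3 mg/L × 404,995 L = 931,500 mg = 931.5 g.
Product at 69.4% available chlorine: 931.5 / 0.694 = 1342 g.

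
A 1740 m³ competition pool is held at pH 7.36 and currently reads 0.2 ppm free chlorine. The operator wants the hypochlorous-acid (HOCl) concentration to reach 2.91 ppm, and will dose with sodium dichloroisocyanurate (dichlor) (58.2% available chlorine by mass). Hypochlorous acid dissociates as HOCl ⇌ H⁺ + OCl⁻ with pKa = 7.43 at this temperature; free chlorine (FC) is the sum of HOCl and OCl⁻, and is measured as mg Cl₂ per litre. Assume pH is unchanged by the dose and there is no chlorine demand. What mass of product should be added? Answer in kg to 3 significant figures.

15.5 kg

Volume: 1740 m³ = 1,740,000 L.
[OCl⁻]/[HOCl] = 10^(pH − pKa) = 10^(7.36 − 7.43) = 0.8511; fraction as HOCl = 1/(1 + 0.8511) = 0.5402.
Free chlorine required for 2.91 ppm HOCl: 2.91 / 0.5402 = 5.387 ppm.
FC to add: 5.387 − 0.2 = 5.187 mg/L as Cl₂.
Cl₂ equivalent: 5.187 mg/L × 1,740,000 L = 9025 g.
Product at 58.2% available Cl: 9025 / 0.582 = 15,510 g.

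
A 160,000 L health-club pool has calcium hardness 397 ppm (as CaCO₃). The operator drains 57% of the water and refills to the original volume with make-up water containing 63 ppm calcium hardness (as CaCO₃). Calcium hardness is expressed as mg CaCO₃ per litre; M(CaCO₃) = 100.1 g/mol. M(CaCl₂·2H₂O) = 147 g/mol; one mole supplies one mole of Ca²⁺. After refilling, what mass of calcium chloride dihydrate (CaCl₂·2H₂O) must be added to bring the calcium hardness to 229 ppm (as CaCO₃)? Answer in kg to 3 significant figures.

5.26 kg

After draining 57% and refilling: 397 × 0.43 + 63 × 0.57 = 206.62 ppm.
Deficit to target: 229 − 206.62 = 22.38 mg/L.
As CaCO₃: 22.38 mg/L × 160,000 L = 3581 g; ÷ 100.1 = 35.77 mol Ca²⁺.
Mass: 35.77 × 147 = 5259 g.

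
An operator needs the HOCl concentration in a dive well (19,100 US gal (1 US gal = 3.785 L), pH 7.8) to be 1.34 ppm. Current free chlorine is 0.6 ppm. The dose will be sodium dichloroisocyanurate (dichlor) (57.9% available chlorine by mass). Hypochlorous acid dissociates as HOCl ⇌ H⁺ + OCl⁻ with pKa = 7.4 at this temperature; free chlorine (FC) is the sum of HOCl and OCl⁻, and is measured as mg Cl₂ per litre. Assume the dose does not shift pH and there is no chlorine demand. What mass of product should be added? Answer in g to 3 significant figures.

513 g

Volume: 19,100 US gal × 3.785 L/gal = 72,294 L.
[OCl⁻]/[HOCl] = 10^(pH − pKa) = 10^(7.8 − 7.4) = 2.512; fraction as HOCl = 1/(1 + 2.512) = 0.2847.
Free chlorine required for 1.34 ppm HOCl: 1.34 / 0.2847 = 4.706 ppm.
FC to add: 4.706 − 0.6 = 4.106 mg/L as Cl₂.
Cl₂ equivalent: 4.106 mg/L × 72,294 L = 296.8 g.
Product at 57.9% available Cl: 296.8 / 0.579 = 512.7 g.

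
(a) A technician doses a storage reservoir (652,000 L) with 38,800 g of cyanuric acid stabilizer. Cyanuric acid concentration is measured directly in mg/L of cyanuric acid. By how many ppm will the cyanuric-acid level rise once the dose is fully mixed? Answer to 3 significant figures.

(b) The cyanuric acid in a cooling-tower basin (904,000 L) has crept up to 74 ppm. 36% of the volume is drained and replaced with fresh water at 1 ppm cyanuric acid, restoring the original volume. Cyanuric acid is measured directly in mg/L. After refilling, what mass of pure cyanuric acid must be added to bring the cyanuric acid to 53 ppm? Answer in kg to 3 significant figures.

(a) Rise: 38,800 g / 652,000 L × 1000 = 59.51 mg/L.

(b) After draining 36% and refilling: 74 × 0.64 + 1 × 0.36 = 47.72 ppm.
(b) Deficit to target: 53 − 47.72 = 5.28 mg/L.
(b) Mass: 5.28 mg/L × 904,000 L = 4773 g cyanuric acid.

(a) 59.5 ppm; (b) 4.77 kg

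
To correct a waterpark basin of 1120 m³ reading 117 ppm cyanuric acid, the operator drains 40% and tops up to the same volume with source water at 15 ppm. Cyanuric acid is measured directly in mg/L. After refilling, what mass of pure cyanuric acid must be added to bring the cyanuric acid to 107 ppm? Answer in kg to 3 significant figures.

Volume: 1120 m³ = 1,120,000 L.
After draining 40% and refilling: 117 × 0.60 + 15 × 0.40 = 76.2 ppm.
Deficit to target: 107 − 76.2 = 30.8 mg/L.
Mass: 30.8 mg/L × 1,120,000 L = 34,500 g cyanuric acid.

34.5 kg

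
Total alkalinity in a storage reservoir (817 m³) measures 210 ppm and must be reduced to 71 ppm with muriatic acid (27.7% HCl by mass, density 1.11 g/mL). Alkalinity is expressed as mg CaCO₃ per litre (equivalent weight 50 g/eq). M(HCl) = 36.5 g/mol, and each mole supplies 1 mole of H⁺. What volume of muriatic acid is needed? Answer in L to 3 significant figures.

270 L

Volume: 817 m³ = 817,000 L.
Alkalinity to neutralize: (210 − 71) = 139 mg/L as CaCO₃ × 817,000 L = 113,600 g as CaCO₃.
Equivalents of H⁺ required: 113,600 ÷ 50 g/eq = 2271 eq = 2271 mol HCl.
Mass of HCl: 2271 × 36.5 = 82,900 g.
Mass of 27.7% solution: 82,900 / 0.277 = 299,300 g.
Volume: 299,300 g ÷ 1.11 g/mL = 269,600 mL.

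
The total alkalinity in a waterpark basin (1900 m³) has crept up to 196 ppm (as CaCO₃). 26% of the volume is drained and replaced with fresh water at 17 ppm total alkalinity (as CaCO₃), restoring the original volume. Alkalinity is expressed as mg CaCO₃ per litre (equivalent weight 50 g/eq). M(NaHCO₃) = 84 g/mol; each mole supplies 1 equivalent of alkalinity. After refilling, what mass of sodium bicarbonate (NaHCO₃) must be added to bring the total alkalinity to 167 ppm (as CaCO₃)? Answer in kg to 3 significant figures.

Volume: 1900 m³ = 1,900,000 L.
After draining 26% and refilling: 196 × 0.74 + 17 × 0.26 = 149.46 ppm.
Deficit to target: 167 − 149.46 = 17.54 mg/L.
As CaCO₃: 17.54 mg/L × 1,900,000 L = 33,330 g; ÷ 50 g/eq ÷ 1 = 666.5 mol NaHCO₃.
Mass: 666.5 × 84 = 55,990 g.

56.0 kg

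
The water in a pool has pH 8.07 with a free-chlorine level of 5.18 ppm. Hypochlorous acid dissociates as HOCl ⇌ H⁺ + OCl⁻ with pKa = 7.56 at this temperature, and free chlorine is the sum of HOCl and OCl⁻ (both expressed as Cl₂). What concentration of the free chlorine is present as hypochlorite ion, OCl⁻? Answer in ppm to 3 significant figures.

3.96 ppm

[OCl⁻]/[HOCl] = 10^(pH − pKa) = 10^(8.07 − 7.56) = 10^0.51 = 3.236.
Fraction as HOCl = 1 / (1 + 3.236) = 0.2361.
OCl⁻ = (1 − 0.2361) × 5.18 ppm = 3.957 ppm.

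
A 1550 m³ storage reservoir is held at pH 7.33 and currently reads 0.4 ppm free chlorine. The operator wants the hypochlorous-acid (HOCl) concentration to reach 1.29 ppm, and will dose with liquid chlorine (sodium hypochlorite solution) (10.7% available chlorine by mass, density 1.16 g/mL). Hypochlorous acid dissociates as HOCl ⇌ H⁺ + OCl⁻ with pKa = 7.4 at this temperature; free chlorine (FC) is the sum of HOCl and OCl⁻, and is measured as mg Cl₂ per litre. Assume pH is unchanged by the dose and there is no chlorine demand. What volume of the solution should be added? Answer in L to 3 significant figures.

Volume: 1550 m³ = 1,550,000 L.
[OCl⁻]/[HOCl] = 10^(pH − pKa) = 10^(7.33 − 7.4) = 0.8511; fraction as HOCl = 1/(1 + 0.8511) = 0.5402.
Free chlorine required for 1.29 ppm HOCl: 1.29 / 0.5402 = 2.388 ppm.
FC to add: 2.388 − 0.4 = 1.988 mg/L as Cl₂.
Cl₂ equivalent: 1.988 mg/L × 1,550,000 L = 3081 g.
Product at 10.7% available Cl: 3081 / 0.107 = 28,800 g.
Volume: 28,800 g ÷ 1.16 g/mL = 24,830 mL.

24.8 L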